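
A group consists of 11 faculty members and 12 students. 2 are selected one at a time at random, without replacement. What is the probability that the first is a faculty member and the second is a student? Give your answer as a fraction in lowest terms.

Multiply the conditional probabilities at each draw: 11/23 · 12/22 = 132/506 = 6/23.

6/23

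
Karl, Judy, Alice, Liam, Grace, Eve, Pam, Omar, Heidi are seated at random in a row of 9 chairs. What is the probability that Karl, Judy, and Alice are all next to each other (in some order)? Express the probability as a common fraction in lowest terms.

1/12

There are 9! = 362880 arrangements.
Treat the three as one block: 7! placements × 3! orders within the block = 5040·6 = 30240.
Probability = 30240/362880 = 1/12.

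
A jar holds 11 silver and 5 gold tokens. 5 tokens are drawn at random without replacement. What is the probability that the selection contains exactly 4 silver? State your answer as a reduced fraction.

275/728

The sample space is all 5-subsets of the 16: C(16,5) = 4368.
Selections with exactly 4 silver: choose 4 of the 11 silver and 1 of the 5 gold, C(11,4)·C(5,1) = 330·5 = 1650.
Probability = 1650/4368 = 275/728.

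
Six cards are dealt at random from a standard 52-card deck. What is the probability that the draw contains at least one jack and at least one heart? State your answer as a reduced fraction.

There are C(52,6) = 20358520 possible draws.
By inclusion-exclusion on the complements, draws missing all jacks or all hearts: C(48,6) + C(39,6) − C(36,6) = 12271512 + 3262623 − 1947792 = 13586343.
So draws with at least one of each: 20358520 − 13586343 = 6772177, probability 6772177/20358520.

6772177/20358520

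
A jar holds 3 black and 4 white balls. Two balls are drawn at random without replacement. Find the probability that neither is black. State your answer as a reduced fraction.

There are C(7,2) = 21 possible selections.
Selections with no black (all white): C(4,2) = 6.
Probability = 6/21 = 2/7.

2/7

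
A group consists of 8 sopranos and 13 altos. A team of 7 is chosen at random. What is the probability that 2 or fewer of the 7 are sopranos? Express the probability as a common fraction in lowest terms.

Total selections: C(21,7) = 116280.
Favorable selections (2 or fewer sopranos): C(8,0)·C(13,7) + C(8,1)·C(13,6) + C(8,2)·C(13,5) = 1716 + 13728 + 36036 = 51480.
Probability = 51480/116280 = 143/323.

143/323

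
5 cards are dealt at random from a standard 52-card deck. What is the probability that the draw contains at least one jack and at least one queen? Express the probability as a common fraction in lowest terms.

There are C(52,5) = 2598960 possible draws.
By inclusion-exclusion on the complements, draws missing all jacks or all queens: C(48,5) + C(48,5) − C(44,5) = 1712304 + 1712304 − 1086008 = 2338600.
So draws with at least one of each: 2598960 − 2338600 = 260360, probability 260360/2598960 = 6509/64974.

6509/64974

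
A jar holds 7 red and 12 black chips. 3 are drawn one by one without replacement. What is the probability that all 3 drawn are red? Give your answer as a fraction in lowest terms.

35/969

Multiply the conditional probabilities at each draw: 7/19 · 6/18 · 5/17 = 210/5814 = 35/969.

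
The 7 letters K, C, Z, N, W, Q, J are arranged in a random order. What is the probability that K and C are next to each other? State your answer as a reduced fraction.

There are 7! = 5040 arrangements.
Treat K and C as a block: 6! arrangements of the blocks × 2 orders within the block = 2·720 = 1440.
Probability = 1440/5040 = 2/7.

2/7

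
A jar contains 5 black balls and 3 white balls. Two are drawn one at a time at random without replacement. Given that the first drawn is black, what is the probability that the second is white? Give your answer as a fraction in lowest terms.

3/7

After removing one black, 7 remain: 4 black and 3 white.
So the probability the next is white is 3/7.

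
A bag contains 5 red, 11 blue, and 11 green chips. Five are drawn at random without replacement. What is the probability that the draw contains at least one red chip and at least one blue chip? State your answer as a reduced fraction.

There are C(27,5) = 80730 possible draws.
By inclusion-exclusion on the complements, draws missing all red or all blue: C(22,5) + C(16,5) − C(11,5) = 26334 + 4368 − 462 = 30240.
So draws with at least one of each: 80730 − 30240 = 50490, probability 50490/80730 = 187/299.

187/299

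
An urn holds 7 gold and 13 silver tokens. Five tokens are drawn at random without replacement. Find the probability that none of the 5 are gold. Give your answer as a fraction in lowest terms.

There are C(20,5) = 15504 possible selections.
Selections with no gold (all silver): C(13,5) = 1287.
Probability = 1287/15504 = 429/5168.

429/5168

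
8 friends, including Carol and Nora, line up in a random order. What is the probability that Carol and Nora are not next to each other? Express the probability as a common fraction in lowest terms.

3/4

There are 8! = 40320 arrangements.
Arrangements with Carol and Nora adjacent: 2·7! = 10080.
So not adjacent: 40320 − 10080 = 30240, probability 30240/40320 = 3/4.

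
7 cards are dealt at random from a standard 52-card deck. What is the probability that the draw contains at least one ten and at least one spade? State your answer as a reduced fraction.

53122231/133784560

There are C(52,7) = 133784560 possible draws.
By inclusion-exclusion on the complements, draws missing all tens or all spades: C(48,7) + C(39,7) − C(36,7) = 73629072 + 15380937 − 8347680 = 80662329.
So draws with at least one of each: 133784560 − 80662329 = 53122231, probability 53122231/133784560.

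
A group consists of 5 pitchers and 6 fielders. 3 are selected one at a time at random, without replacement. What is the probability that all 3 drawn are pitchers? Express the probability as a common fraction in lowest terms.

2/33

Multiply the conditional probabilities at each draw: 5/11 · 4/10 · 3/9 = 60/990 = 2/33.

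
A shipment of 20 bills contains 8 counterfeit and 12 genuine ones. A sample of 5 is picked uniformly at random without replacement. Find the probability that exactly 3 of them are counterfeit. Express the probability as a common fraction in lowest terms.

The sample space is all 5-subsets of the 20: C(20,5) = 15504.
Selections with exactly 3 counterfeit: choose 3 of the 8 counterfeit and 2 of the 12 genuine, C(8,3)·C(12,2) = 56·66 = 3696.
Probability = 3696/15504 = 77/323.

77/323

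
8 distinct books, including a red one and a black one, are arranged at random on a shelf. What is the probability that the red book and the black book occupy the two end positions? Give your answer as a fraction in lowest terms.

1/28

There are 8! = 40320 arrangements.
Place the red book and the black book at the ends in 2 ways, arrange the remaining 6 in 6! = 720 ways: 2·720 = 1440.
Probability = 1440/40320 = 1/28.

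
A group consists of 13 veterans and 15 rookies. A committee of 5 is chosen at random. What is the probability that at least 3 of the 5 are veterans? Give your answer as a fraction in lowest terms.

77/180

There are C(28,5) = 98280 ways to choose the 5.
Favorable selections (at least 3 veterans): C(13,3)·C(15,2) + C(13,4)·C(15,1) + C(13,5)·C(15,0) = 30030 + 10725 + 1287 = 42042.
Probability = 42042/98280 = 77/180.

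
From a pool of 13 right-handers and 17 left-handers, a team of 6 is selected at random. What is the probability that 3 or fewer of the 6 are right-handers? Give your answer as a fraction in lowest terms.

7276/9135

Total selections: C(30,6) = 593775.
Count the complement (more than 3 right-handers): C(13,4)·C(17,2) + C(13,5)·C(17,1) + C(13,6)·C(17,0) = 97240 + 21879 + 1716 = 120835.
Probability = 1 − 120835/593775 = 472940/593775 = 7276/9135.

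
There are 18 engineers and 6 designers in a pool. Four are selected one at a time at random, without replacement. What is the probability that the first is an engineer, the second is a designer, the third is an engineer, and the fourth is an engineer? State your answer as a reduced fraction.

204/1771

Multiply the conditional probabilities at each draw: 18/24 · 6/23 · 17/22 · 16/21 = 29376/255024 = 204/1771.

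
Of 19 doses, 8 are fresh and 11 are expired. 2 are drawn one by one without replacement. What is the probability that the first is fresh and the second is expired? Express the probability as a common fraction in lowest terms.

Multiply the conditional probabilities at each draw: 8/19 · 11/18 = 88/342 = 44/171.

44/171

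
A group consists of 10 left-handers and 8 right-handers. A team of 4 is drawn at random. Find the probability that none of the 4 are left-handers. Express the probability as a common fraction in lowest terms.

7/306

There are C(18,4) = 3060 possible selections.
Selections with no left-handers (all right-handers): C(8,4) = 70.
Probability = 70/3060 = 7/306.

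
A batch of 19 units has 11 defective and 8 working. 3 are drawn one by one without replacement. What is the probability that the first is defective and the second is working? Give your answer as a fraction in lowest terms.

44/171

Multiply the conditional probabilities at each draw: 11/19 · 8/18 = 88/342 = 44/171.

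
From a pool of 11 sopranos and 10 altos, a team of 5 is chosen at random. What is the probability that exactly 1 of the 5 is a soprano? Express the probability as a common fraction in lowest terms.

110/969

Total number of selections: C(21,5) = 20349.
Selections with exactly 1 soprano: choose 1 of the 11 sopranos and 4 of the 10 altos, C(11,1)·C(10,4) = 11·210 = 2310.
Probability = 2310/20349 = 110/969.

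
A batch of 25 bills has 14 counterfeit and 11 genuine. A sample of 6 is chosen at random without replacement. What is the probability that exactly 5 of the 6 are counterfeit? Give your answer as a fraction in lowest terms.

Total number of selections: C(25,6) = 177100.
Selections with exactly 5 counterfeit: choose 5 of the 14 counterfeit and 1 of the 11 genuine, C(14,5)·C(11,1) = 2002·11 = 22022.
Probability = 22022/177100 = 143/1150.

143/1150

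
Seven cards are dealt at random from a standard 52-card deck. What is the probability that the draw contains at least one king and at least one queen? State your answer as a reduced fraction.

There are C(52,7) = 133784560 possible draws.
By inclusion-exclusion on the complements, draws missing all kings or all queens: C(48,7) + C(48,7) − C(44,7) = 73629072 + 73629072 − 38320568 = 108937576.
So draws with at least one of each: 133784560 − 108937576 = 24846984, probability 24846984/133784560 = 3105873/16723070.

3105873/16723070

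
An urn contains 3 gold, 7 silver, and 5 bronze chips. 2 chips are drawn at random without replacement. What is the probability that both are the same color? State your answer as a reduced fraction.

34/105

There are C(15,2) = 105 ways to draw 2 chips.
All same color: C(3,2) + C(7,2) + C(5,2) = 3 + 21 + 10 = 34.
Probability = 34/105.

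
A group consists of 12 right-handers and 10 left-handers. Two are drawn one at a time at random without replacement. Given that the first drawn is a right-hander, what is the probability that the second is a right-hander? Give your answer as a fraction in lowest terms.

11/21

After removing one right-hander, 21 remain: 11 right-handers and 10 left-handers.
So the probability the next is a right-hander is 11/21.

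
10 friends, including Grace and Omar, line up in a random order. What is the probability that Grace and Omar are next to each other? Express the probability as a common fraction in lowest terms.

1/5

There are 10! = 3628800 arrangements.
Treat Grace and Omar as a block: 9! arrangements of the blocks × 2 orders within the block = 2·362880 = 725760.
Probability = 725760/3628800 = 1/5.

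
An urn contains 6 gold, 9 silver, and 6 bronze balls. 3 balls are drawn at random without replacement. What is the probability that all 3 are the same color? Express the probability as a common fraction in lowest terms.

62/665

There are C(21,3) = 1330 ways to draw 3 balls.
All same color: C(6,3) + C(9,3) + C(6,3) = 20 + 84 + 20 = 124.
Probability = 124/1330 = 62/665.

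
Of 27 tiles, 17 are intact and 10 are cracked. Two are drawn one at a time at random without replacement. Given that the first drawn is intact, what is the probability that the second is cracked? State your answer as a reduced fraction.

After removing one intact, 26 remain: 16 intact and 10 cracked.
So the probability the next is cracked is 10/26 = 5/13.

5/13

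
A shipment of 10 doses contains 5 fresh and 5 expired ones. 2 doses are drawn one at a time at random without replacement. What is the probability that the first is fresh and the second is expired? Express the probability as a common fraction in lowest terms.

5/18

Multiply the conditional probabilities at each draw: 5/10 · 5/9 = 25/90 = 5/18.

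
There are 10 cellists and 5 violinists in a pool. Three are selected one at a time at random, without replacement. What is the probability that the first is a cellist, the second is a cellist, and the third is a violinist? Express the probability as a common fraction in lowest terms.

15/91

Multiply the conditional probabilities at each draw: 10/15 · 9/14 · 5/13 = 450/2730 = 15/91.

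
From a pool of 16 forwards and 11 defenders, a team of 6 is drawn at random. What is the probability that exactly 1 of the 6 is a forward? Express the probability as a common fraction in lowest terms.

Total number of selections: C(27,6) = 296010.
Selections with exactly 1 forward: choose 1 of the 16 forwards and 5 of the 11 defenders, C(16,1)·C(11,5) = 16·462 = 7392.
Probability = 7392/296010 = 112/4485.

112/4485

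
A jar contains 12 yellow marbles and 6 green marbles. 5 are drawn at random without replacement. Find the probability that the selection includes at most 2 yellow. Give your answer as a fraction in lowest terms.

251/1428

There are C(18,5) = 8568 ways to choose the 5.
Favorable selections (at most 2 yellow): C(12,0)·C(6,5) + C(12,1)·C(6,4) + C(12,2)·C(6,3) = 6 + 180 + 1320 = 1506.
Probability = 1506/8568 = 251/1428.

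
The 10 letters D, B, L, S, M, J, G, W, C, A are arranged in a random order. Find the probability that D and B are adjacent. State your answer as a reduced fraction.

There are 10! = 3628800 arrangements.
Treat D and B as a block: 9! arrangements of the blocks × 2 orders within the block = 2·362880 = 725760.
Probability = 725760/3628800 = 1/5.

1/5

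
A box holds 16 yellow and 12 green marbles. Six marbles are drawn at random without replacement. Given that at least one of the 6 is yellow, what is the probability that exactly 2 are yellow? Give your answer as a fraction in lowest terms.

Work in counts. Selections with at least one yellow: C(28,6) − C(12,6) = 376740 − 924 = 375816.
Of those, selections where exactly 2 are yellow: C(16,2)·C(12,4) = 120·495 = 59400.
Conditional probability = 59400/375816 = 2475/15659.

2475/15659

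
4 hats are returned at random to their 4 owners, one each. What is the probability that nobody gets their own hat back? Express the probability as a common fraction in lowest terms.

3/8

There are 4! = 24 assignments.
By inclusion-exclusion, assignments with no fixed points: C(4,0)·4! − C(4,1)·3! + C(4,2)·2! − C(4,3)·1! + C(4,4)·0! = 9.
Probability = 9/24 = 3/8.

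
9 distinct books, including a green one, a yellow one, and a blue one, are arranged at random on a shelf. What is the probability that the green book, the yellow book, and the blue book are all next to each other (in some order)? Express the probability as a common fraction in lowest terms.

There are 9! = 362880 arrangements.
Treat the three as one block: 7! placements × 3! orders within the block = 5040·6 = 30240.
Probability = 30240/362880 = 1/12.

1/12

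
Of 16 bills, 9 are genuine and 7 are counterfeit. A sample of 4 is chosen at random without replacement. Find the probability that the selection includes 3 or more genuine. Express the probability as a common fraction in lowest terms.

There are C(16,4) = 1820 ways to choose the 4.
Favorable selections (3 or more genuine): C(9,3)·C(7,1) + C(9,4)·C(7,0) = 588 + 126 = 714.
Probability = 714/1820 = 51/130.

51/130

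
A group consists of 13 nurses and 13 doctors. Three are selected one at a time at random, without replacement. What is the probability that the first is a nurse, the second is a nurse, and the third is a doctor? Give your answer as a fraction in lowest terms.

13/100

Multiply the conditional probabilities at each draw: 13/26 · 12/25 · 13/24 = 2028/15600 = 13/100.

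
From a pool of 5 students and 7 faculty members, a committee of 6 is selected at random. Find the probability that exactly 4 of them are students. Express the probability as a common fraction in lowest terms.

The sample space is all 6-subsets of the 12: C(12,6) = 924.
Selections with exactly 4 students: choose 4 of the 5 students and 2 of the 7 faculty members, C(5,4)·C(7,2) = 5·21 = 105.
Probability = 105/924 = 5/44.

5/44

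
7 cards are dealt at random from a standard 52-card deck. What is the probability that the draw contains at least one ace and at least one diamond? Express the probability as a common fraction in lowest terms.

There are C(52,7) = 133784560 possible draws.
By inclusion-exclusion on the complements, draws missing all aces or all diamonds: C(48,7) + C(39,7) − C(36,7) = 73629072 + 15380937 − 8347680 = 80662329.
So draws with at least one of each: 133784560 − 80662329 = 53122231, probability 53122231/133784560.

53122231/133784560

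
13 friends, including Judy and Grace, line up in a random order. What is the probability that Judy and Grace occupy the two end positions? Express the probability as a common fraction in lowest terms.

There are 13! = 6227020800 arrangements.
Place Judy and Grace at the ends in 2 ways, arrange the remaining 11 in 11! = 39916800 ways: 2·39916800 = 79833600.
Probability = 79833600/6227020800 = 1/78.

1/78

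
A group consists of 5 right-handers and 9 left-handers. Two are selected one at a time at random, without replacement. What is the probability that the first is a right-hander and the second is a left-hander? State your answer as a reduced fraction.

45/182

Multiply the conditional probabilities at each draw: 5/14 · 9/13 = 45/182.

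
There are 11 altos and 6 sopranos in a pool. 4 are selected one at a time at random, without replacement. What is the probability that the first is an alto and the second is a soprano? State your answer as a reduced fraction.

33/136

Multiply the conditional probabilities at each draw: 11/17 · 6/16 = 66/272 = 33/136.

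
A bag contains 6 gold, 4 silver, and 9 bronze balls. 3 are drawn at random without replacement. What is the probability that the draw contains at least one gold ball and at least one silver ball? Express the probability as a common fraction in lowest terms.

There are C(19,3) = 969 possible draws.
By inclusion-exclusion on the complements, draws missing all gold or all silver: C(13,3) + C(15,3) − C(9,3) = 286 + 455 − 84 = 657.
So draws with at least one of each: 969 − 657 = 312, probability 312/969 = 104/323.

104/323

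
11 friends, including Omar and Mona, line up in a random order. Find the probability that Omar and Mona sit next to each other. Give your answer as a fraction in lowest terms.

There are 11! = 39916800 arrangements.
Treat Omar and Mona as a block: 10! arrangements of the blocks × 2 orders within the block = 2·3628800 = 7257600.
Probability = 7257600/39916800 = 2/11.

2/11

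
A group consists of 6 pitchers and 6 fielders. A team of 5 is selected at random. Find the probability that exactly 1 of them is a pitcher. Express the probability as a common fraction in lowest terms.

5/44

The sample space is all 5-subsets of the 12: C(12,5) = 792.
Selections with exactly 1 pitcher: choose 1 of the 6 pitchers and 4 of the 6 fielders, C(6,1)·C(6,4) = 6·15 = 90.
Probability = 90/792 = 5/44.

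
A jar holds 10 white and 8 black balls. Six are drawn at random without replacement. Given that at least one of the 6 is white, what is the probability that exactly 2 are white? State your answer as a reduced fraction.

Work in counts. Selections with at least one white: C(18,6) − C(8,6) = 18564 − 28 = 18536.
Of those, selections where exactly 2 are white: C(10,2)·C(8,4) = 45·70 = 3150.
Conditional probability = 3150/18536 = 225/1324.

225/1324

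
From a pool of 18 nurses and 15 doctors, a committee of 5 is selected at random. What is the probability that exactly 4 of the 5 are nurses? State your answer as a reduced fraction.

There are C(33,5) = 237336 ways to choose 5 from 33.
Selections with exactly 4 nurses: choose 4 of the 18 nurses and 1 of the 15 doctors, C(18,4)·C(15,1) = 3060·15 = 45900.
Probability = 45900/237336 = 3825/19778.

3825/19778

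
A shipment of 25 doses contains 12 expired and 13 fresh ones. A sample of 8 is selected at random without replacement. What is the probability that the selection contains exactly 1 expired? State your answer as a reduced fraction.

Total number of selections: C(25,8) = 1081575.
Selections with exactly 1 expired: choose 1 of the 12 expired and 7 of the 13 fresh, C(12,1)·C(13,7) = 12·1716 = 20592.
Probability = 20592/1081575 = 208/10925.

208/10925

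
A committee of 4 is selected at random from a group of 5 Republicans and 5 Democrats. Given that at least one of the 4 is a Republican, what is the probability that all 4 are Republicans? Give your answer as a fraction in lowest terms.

Work in counts. Selections with at least one Republican: C(10,4) − C(5,4) = 210 − 5 = 205.
Of those, selections where all 4 are Republicans: C(5,4) = 5.
Conditional probability = 5/205 = 1/41.

1/41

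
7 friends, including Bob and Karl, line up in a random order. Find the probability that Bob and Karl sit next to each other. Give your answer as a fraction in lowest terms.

There are 7! = 5040 arrangements.
Treat Bob and Karl as a block: 6! arrangements of the blocks × 2 orders within the block = 2·720 = 1440.
Probability = 1440/5040 = 2/7.

2/7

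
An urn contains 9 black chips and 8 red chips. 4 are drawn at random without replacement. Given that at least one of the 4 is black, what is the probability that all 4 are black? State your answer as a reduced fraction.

3/55

Work in counts. Selections with at least one black: C(17,4) − C(8,4) = 2380 − 70 = 2310.
Of those, selections where all 4 are black: C(9,4) = 126.
Conditional probability = 126/2310 = 3/55.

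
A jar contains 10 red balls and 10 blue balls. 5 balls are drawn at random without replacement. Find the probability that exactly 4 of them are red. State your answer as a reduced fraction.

There are C(20,5) = 15504 ways to choose 5 from 20.
Selections with exactly 4 red: choose 4 of the 10 red and 1 of the 10 blue, C(10,4)·C(10,1) = 210·10 = 2100.
Probability = 2100/15504 = 175/1292.

175/1292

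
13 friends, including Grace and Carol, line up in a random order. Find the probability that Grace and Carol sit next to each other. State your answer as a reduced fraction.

2/13

There are 13! = 6227020800 arrangements.
Treat Grace and Carol as a block: 12! arrangements of the blocks × 2 orders within the block = 2·479001600 = 958003200.
Probability = 958003200/6227020800 = 2/13.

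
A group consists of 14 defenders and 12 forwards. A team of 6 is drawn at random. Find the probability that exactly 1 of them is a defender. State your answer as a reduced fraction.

72/1495

The sample space is all 6-subsets of the 26: C(26,6) = 230230.
Selections with exactly 1 defender: choose 1 of the 14 defenders and 5 of the 12 forwards, C(14,1)·C(12,5) = 14·792 = 11088.
Probability = 11088/230230 = 72/1495.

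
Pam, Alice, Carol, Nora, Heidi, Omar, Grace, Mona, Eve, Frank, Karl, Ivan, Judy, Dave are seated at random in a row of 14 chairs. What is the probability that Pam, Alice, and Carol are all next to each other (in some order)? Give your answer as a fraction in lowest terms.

3/91

There are 14! = 87178291200 arrangements.
Treat the three as one block: 12! placements × 3! orders within the block = 479001600·6 = 2874009600.
Probability = 2874009600/87178291200 = 3/91.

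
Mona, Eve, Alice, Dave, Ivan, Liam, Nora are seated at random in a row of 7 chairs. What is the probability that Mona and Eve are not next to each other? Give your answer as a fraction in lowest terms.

5/7

There are 7! = 5040 arrangements.
Arrangements with Mona and Eve adjacent: 2·6! = 1440.
So not adjacent: 5040 − 1440 = 3600, probability 3600/5040 = 5/7.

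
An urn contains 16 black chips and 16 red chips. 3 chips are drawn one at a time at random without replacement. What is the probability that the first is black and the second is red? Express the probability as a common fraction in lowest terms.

Multiply the conditional probabilities at each draw: 16/32 · 16/31 = 256/992 = 8/31.

8/31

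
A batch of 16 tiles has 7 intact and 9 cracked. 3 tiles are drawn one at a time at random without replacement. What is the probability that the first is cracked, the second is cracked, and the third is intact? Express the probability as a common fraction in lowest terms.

Multiply the conditional probabilities at each draw: 9/16 · 8/15 · 7/14 = 504/3360 = 3/20.

3/20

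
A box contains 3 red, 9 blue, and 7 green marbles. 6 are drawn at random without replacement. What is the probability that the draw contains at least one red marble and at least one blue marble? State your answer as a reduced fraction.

There are C(19,6) = 27132 possible draws.
By inclusion-exclusion on the complements, draws missing all red or all blue: C(16,6) + C(10,6) − C(7,6) = 8008 + 210 − 7 = 8211.
So draws with at least one of each: 27132 − 8211 = 18921, probability 18921/27132 = 53/76.

53/76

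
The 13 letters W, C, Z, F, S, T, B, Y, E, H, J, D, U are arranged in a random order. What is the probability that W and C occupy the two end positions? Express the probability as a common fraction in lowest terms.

1/78

There are 13! = 6227020800 arrangements.
Place W and C at the ends in 2 ways, arrange the remaining 11 in 11! = 39916800 ways: 2·39916800 = 79833600.
Probability = 79833600/6227020800 = 1/78.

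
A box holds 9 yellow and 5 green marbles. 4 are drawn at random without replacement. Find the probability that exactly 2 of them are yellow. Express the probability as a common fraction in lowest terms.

There are C(14,4) = 1001 ways to choose 4 from 14.
Selections with exactly 2 yellow: choose 2 of the 9 yellow and 2 of the 5 green, C(9,2)·C(5,2) = 36·10 = 360.
Probability = 360/1001.

360/1001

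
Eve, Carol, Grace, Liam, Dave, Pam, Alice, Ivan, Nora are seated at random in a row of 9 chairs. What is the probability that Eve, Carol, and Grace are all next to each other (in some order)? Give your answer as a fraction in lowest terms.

There are 9! = 362880 arrangements.
Treat the three as one block: 7! placements × 3! orders within the block = 5040·6 = 30240.
Probability = 30240/362880 = 1/12.

1/12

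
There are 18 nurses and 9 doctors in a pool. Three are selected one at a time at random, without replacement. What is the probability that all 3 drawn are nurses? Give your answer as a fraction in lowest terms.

272/975

Multiply the conditional probabilities at each draw: 18/27 · 17/26 · 16/25 = 4896/17550 = 272/975.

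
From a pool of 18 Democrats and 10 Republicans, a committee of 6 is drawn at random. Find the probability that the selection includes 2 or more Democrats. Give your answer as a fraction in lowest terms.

8857/8970

There are C(28,6) = 376740 ways to choose the 6.
Favorable selections (2 or more Democrats): C(18,2)·C(10,4) + C(18,3)·C(10,3) + C(18,4)·C(10,2) + C(18,5)·C(10,1) + C(18,6)·C(10,0) = 32130 + 97920 + 137700 + 85680 + 18564 = 371994.
Probability = 371994/376740 = 8857/8970.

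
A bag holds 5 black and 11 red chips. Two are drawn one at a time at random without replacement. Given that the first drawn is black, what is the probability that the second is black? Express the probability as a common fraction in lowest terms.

4/15

After removing one black, 15 remain: 4 black and 11 red.
So the probability the next is black is 4/15.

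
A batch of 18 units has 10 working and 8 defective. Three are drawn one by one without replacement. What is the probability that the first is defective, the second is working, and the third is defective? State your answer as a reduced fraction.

35/306

Multiply the conditional probabilities at each draw: 8/18 · 10/17 · 7/16 = 560/4896 = 35/306.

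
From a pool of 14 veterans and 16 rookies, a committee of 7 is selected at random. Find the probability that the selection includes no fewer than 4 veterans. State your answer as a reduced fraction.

1639/3915

Total selections: C(30,7) = 2035800.
Favorable selections (no fewer than 4 veterans): C(14,4)·C(16,3) + C(14,5)·C(16,2) + C(14,6)·C(16,1) + C(14,7)·C(16,0) = 560560 + 240240 + 48048 + 3432 = 852280.
Probability = 852280/2035800 = 1639/3915.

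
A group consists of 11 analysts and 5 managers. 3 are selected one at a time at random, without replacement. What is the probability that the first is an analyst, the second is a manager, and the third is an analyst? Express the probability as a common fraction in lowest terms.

55/336

Multiply the conditional probabilities at each draw: 11/16 · 5/15 · 10/14 = 550/3360 = 55/336.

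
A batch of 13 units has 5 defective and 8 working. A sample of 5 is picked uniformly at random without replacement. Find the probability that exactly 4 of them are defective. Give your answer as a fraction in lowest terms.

Total number of selections: C(13,5) = 1287.
Selections with exactly 4 defective: choose 4 of the 5 defective and 1 of the 8 working, C(5,4)·C(8,1) = 5·8 = 40.
Probability = 40/1287.

40/1287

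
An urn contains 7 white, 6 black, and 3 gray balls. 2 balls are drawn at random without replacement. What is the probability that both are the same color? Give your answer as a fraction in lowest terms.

There are C(16,2) = 120 ways to draw 2 balls.
All same color: C(7,2) + C(6,2) + C(3,2) = 21 + 15 + 3 = 39.
Probability = 39/120 = 13/40.

13/40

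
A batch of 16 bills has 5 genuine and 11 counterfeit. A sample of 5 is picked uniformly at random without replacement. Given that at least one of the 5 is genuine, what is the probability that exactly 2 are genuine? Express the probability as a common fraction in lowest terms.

275/651

Work in counts. Selections with at least one genuine: C(16,5) − C(11,5) = 4368 − 462 = 3906.
Of those, selections where exactly 2 are genuine: C(5,2)·C(11,3) = 10·165 = 1650.
Conditional probability = 1650/3906 = 275/651.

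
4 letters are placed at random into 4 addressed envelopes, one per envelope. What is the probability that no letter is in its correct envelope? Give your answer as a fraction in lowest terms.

There are 4! = 24 assignments.
By inclusion-exclusion, assignments with no fixed points: C(4,0)·4! − C(4,1)·3! + C(4,2)·2! − C(4,3)·1! + C(4,4)·0! = 9.
Probability = 9/24 = 3/8.

3/8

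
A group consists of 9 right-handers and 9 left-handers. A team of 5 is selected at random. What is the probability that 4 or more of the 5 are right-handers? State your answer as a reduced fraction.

There are C(18,5) = 8568 ways to choose the 5.
Favorable selections (4 or more right-handers): C(9,4)·C(9,1) + C(9,5)·C(9,0) = 1134 + 126 = 1260.
Probability = 1260/8568 = 5/34.

5/34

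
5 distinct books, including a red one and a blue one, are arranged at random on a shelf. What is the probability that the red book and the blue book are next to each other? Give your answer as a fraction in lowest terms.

2/5

There are 5! = 120 arrangements.
Treat the red book and the blue book as a block: 4! arrangements of the blocks × 2 orders within the block = 2·24 = 48.
Probability = 48/120 = 2/5.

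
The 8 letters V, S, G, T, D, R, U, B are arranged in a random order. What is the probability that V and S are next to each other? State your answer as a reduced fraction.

1/4

There are 8! = 40320 arrangements.
Treat V and S as a block: 7! arrangements of the blocks × 2 orders within the block = 2·5040 = 10080.
Probability = 10080/40320 = 1/4.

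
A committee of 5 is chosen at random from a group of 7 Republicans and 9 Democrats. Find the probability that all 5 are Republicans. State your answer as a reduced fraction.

1/208

There are C(16,5) = 4368 possible selections.
Selections with all Republicans: C(7,5) = 21.
Probability = 21/4368 = 1/208.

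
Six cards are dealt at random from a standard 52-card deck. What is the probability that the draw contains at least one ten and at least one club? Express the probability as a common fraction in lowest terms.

There are C(52,6) = 20358520 possible draws.
By inclusion-exclusion on the complements, draws missing all tens or all clubs: C(48,6) + C(39,6) − C(36,6) = 12271512 + 3262623 − 1947792 = 13586343.
So draws with at least one of each: 20358520 − 13586343 = 6772177, probability 6772177/20358520.

6772177/20358520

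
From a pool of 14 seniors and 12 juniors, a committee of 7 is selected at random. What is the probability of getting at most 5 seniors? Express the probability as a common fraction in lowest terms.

Total selections: C(26,7) = 657800.
Favorable selections (at most 5 seniors): C(14,0)·C(12,7) + C(14,1)·C(12,6) + C(14,2)·C(12,5) + C(14,3)·C(12,4) + C(14,4)·C(12,3) + C(14,5)·C(12,2) = 792 + 12936 + 72072 + 180180 + 220220 + 132132 = 618332.
Probability = 618332/657800 = 47/50.

47/50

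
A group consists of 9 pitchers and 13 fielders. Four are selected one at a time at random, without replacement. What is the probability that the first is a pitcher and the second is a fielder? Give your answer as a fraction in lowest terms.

Multiply the conditional probabilities at each draw: 9/22 · 13/21 = 117/462 = 39/154.

39/154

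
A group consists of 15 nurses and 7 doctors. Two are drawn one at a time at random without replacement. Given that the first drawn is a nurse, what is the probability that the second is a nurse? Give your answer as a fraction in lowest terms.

2/3

After removing one nurse, 21 remain: 14 nurses and 7 doctors.
So the probability the next is a nurse is 14/21 = 2/3.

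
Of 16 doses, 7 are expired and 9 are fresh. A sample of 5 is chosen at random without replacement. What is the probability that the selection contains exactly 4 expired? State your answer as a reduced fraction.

15/208

Total number of selections: C(16,5) = 4368.
Selections with exactly 4 expired: choose 4 of the 7 expired and 1 of the 9 fresh, C(7,4)·C(9,1) = 35·9 = 315.
Probability = 315/4368 = 15/208.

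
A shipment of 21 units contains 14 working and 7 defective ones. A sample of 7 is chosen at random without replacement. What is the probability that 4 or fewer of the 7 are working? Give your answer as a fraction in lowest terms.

Total selections: C(21,7) = 116280.
Count the complement (more than 4 working): C(14,5)·C(7,2) + C(14,6)·C(7,1) + C(14,7)·C(7,0) = 42042 + 21021 + 3432 = 66495.
Probability = 1 − 66495/116280 = 49785/116280 = 3319/7752.

3319/7752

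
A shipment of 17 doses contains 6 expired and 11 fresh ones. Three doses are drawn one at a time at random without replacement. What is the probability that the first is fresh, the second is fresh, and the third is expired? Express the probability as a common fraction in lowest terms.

11/68

Multiply the conditional probabilities at each draw: 11/17 · 10/16 · 6/15 = 660/4080 = 11/68.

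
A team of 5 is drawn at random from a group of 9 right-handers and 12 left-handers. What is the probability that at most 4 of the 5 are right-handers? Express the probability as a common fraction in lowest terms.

There are C(21,5) = 20349 ways to choose the 5.
The complement is exactly 5 right-handers: C(9,5)·C(12,0) = 126.
Probability = 1 − 126/20349 = 20223/20349 = 321/323.

321/323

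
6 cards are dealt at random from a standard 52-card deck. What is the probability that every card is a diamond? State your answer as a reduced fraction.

33/391510

There are C(52,6) = 20358520 possible 6-card hands.
Hands that are all diamonds: C(13,6) = 1716.
Probability = 1716/20358520 = 33/391510.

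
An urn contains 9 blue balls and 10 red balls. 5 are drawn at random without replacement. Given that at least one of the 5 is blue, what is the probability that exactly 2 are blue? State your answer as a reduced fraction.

Work in counts. Selections with at least one blue: C(19,5) − C(10,5) = 11628 − 252 = 11376.
Of those, selections where exactly 2 are blue: C(9,2)·C(10,3) = 36·120 = 4320.
Conditional probability = 4320/11376 = 30/79.

30/79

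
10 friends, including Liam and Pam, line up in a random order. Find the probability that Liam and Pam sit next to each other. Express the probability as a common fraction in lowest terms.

There are 10! = 3628800 arrangements.
Treat Liam and Pam as a block: 9! arrangements of the blocks × 2 orders within the block = 2·362880 = 725760.
Probability = 725760/3628800 = 1/5.

1/5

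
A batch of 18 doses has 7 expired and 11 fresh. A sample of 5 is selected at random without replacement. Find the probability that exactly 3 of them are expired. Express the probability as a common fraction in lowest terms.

The sample space is all 5-subsets of the 18: C(18,5) = 8568.
Selections with exactly 3 expired: choose 3 of the 7 expired and 2 of the 11 fresh, C(7,3)·C(11,2) = 35·55 = 1925.
Probability = 1925/8568 = 275/1224.

275/1224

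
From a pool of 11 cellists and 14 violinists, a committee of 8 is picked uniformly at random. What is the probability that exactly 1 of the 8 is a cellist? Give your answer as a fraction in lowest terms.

The sample space is all 8-subsets of the 25: C(25,8) = 1081575.
Selections with exactly 1 cellist: choose 1 of the 11 cellists and 7 of the 14 violinists, C(11,1)·C(14,7) = 11·3432 = 37752.
Probability = 37752/1081575 = 1144/32775.

1144/32775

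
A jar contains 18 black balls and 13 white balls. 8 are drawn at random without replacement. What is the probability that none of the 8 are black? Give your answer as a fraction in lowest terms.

There are C(31,8) = 7888725 possible selections.
Selections with no black (all white): C(13,8) = 1287.
Probability = 1287/7888725 = 11/67425.

11/67425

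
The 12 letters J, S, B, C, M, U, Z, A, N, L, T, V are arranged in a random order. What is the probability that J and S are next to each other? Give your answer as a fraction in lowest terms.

There are 12! = 479001600 arrangements.
Treat J and S as a block: 11! arrangements of the blocks × 2 orders within the block = 2·39916800 = 79833600.
Probability = 79833600/479001600 = 1/6.

1/6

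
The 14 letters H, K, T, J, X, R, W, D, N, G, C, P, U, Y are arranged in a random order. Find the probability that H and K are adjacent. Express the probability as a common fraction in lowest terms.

There are 14! = 87178291200 arrangements.
Treat H and K as a block: 13! arrangements of the blocks × 2 orders within the block = 2·6227020800 = 12454041600.
Probability = 12454041600/87178291200 = 1/7.

1/7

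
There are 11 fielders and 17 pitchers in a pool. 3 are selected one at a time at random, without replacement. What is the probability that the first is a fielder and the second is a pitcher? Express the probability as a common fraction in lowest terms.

187/756

Multiply the conditional probabilities at each draw: 11/28 · 17/27 = 187/756.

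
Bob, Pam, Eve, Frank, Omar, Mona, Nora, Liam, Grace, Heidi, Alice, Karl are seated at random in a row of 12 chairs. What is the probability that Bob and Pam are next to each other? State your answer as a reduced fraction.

There are 12! = 479001600 arrangements.
Treat Bob and Pam as a block: 11! arrangements of the blocks × 2 orders within the block = 2·39916800 = 79833600.
Probability = 79833600/479001600 = 1/6.

1/6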